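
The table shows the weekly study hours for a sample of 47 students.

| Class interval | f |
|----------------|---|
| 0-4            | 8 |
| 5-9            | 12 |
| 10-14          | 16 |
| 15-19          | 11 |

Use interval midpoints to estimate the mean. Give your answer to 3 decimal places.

Midpoints: 2, 7, 12, 17
Σfm = 8×2 + 12×7 + 16×12 + 11×17 = 479
n = Σf = 47
Mean = 479 / 47 = 10.1915

10.191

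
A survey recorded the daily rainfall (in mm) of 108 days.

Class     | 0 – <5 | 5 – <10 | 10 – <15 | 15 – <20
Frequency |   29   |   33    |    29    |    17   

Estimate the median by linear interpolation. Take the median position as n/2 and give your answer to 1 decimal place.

8.8

Cumulative frequencies: 29, 62, 91, 108
n = 108; position = n/2 = 54.
This falls in the class 5 – <10: L = 5, F = 29, f = 33, h = 5.
Median ≈ 5 + ((54 − 29) / 33) × 5 = 8.7879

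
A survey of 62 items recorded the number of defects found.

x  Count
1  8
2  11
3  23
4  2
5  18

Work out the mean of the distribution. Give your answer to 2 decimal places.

3.18

Values: 1, 2, 3, 4, 5
Σfx = 8×1 + 11×2 + 23×3 + 2×4 + 18×5 = 197
n = Σf = 62
Mean = 197 / 62 = 3.1774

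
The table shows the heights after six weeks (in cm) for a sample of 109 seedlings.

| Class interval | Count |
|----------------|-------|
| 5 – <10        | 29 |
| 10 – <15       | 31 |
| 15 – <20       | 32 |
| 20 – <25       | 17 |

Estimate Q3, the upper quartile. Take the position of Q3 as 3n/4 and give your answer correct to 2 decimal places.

Cumulative frequencies: 29, 60, 92, 109
n = 109; position = 3n/4 = 81.75.
This falls in the class 15 – <20: L = 15, F = 60, f = 32, h = 5.
Upper quartile ≈ 15 + ((81.75 − 60) / 32) × 5 = 18.3984

18.40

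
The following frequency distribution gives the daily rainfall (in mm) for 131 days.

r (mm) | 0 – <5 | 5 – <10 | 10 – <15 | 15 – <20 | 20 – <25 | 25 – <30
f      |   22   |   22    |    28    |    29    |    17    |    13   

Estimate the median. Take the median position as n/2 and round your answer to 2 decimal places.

13.84

Cumulative frequencies: 22, 44, 72, 101, 118, 131
n = 131; position = n/2 = 65.5.
This falls in the class 10 – <15: L = 10, F = 44, f = 28, h = 5.
Median ≈ 10 + ((65.5 − 44) / 28) × 5 = 13.8393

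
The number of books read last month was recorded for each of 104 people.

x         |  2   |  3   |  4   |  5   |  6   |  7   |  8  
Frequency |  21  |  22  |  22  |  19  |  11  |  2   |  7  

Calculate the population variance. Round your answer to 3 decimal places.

Values: 2, 3, 4, 5, 6, 7, 8
n = 104, Σfx = 427, mean = 4.1058
Σfx² = 2051
Σf(x − x̄)² = Σfx² − (Σfx)²/n = 2051 − 427²/104 = 297.8365
Population variance = 297.8365 / 104 = 2.8638

2.864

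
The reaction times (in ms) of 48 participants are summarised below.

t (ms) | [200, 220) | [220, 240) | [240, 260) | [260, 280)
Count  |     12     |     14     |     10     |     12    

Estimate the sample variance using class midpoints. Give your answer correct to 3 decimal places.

Midpoints: 210, 230, 250, 270
n = 48, Σfm = 11480, mean = 239.1667
Σfm² = 2769600
Σf(m − x̄)² = Σfm² − (Σfm)²/n = 2769600 − 11480²/48 = 23966.6667
Sample variance = 23966.6667 / 47 = 509.9291

509.929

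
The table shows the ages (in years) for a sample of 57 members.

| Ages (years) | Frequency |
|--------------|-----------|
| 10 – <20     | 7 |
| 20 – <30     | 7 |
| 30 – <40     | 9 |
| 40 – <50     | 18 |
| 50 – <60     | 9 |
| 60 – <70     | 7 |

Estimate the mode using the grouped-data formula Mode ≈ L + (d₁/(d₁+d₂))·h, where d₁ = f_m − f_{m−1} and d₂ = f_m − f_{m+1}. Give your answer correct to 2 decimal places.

Modal class: 40 – <50 (highest frequency 18).
d₁ = 18 − 9 = 9, d₂ = 18 − 9 = 9
Mode ≈ 40 + (9/(9+9)) × 10 = 40 + 5.0000 = 45.0000

45.00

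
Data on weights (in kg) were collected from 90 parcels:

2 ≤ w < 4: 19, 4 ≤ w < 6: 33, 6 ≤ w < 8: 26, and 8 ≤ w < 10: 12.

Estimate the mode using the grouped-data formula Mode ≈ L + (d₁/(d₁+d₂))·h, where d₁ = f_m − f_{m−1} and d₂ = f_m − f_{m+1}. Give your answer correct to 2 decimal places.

Modal class: 4 ≤ w < 6 (highest frequency 33).
d₁ = 33 − 19 = 14, d₂ = 33 − 26 = 7
Mode ≈ 4 + (14/(14+7)) × 2 = 4 + 1.3333 = 5.3333

5.33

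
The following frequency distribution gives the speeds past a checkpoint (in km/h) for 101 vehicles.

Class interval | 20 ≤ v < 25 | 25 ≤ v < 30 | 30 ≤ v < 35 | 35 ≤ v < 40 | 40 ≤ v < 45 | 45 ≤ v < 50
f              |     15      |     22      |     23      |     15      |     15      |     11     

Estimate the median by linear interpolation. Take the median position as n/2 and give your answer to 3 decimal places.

32.935

Cumulative frequencies: 15, 37, 60, 75, 90, 101
n = 101; position = n/2 = 50.5.
This falls in the class 30 ≤ v < 35: L = 30, F = 37, f = 23, h = 5.
Median ≈ 30 + ((50.5 − 37) / 23) × 5 = 32.9348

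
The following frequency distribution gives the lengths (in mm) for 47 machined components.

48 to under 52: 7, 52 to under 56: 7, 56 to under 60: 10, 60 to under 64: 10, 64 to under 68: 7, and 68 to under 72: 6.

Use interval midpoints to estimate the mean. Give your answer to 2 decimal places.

Midpoints: 50, 54, 58, 62, 66, 70
Σfm = 7×50 + 7×54 + 10×58 + 10×62 + 7×66 + 6×70 = 2810
n = Σf = 47
Mean = 2810 / 47 = 59.7872

59.79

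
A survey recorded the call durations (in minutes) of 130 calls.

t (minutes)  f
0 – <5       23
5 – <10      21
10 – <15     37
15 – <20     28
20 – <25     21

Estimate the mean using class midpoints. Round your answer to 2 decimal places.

Midpoints: 2.5, 7.5, 12.5, 17.5, 22.5
Σfm = 23×2.5 + 21×7.5 + 37×12.5 + 28×17.5 + 21×22.5 = 1640
n = Σf = 130
Mean = 1640 / 130 = 12.6154

12.62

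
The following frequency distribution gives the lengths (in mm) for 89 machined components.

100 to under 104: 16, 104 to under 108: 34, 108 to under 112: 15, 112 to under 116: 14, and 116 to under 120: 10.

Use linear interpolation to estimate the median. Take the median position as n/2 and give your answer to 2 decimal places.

107.35

Cumulative frequencies: 16, 50, 65, 79, 89
n = 89; position = n/2 = 44.5.
This falls in the class 104 to under 108: L = 104, F = 16, f = 34, h = 4.
Median ≈ 104 + ((44.5 − 16) / 34) × 4 = 107.3529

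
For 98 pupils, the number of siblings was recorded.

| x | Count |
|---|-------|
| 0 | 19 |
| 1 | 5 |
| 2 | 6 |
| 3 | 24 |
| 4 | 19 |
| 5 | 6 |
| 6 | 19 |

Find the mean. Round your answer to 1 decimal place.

3.2

Values: 0, 1, 2, 3, 4, 5, 6
Σfx = 19×0 + 5×1 + 6×2 + 24×3 + 19×4 + 6×5 + 19×6 = 309
n = Σf = 98
Mean = 309 / 98 = 3.1531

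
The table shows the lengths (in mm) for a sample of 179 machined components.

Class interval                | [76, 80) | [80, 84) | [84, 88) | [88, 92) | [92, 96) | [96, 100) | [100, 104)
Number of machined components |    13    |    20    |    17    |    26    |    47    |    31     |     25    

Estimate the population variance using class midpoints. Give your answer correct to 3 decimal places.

Midpoints: 78, 82, 86, 90, 94, 98, 102
n = 179, Σfm = 16462, mean = 91.9665
Σfm² = 1523020
Σf(m − x̄)² = Σfm² − (Σfm)²/n = 1523020 − 16462²/179 = 9067.7989
Population variance = 9067.7989 / 179 = 50.6581

50.658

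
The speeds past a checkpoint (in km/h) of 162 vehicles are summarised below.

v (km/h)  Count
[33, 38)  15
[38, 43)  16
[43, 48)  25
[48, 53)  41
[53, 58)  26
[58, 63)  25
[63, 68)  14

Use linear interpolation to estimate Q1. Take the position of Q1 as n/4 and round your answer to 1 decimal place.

44.9

Cumulative frequencies: 15, 31, 56, 97, 123, 148, 162
n = 162; position = n/4 = 40.5.
This falls in the class [43, 48): L = 43, F = 31, f = 25, h = 5.
Lower quartile ≈ 43 + ((40.5 − 31) / 25) × 5 = 44.9000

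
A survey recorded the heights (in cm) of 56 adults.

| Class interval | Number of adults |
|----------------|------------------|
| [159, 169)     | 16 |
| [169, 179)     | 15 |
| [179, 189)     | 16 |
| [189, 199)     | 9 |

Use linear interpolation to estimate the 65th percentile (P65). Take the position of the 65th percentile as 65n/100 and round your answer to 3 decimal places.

Cumulative frequencies: 16, 31, 47, 56
n = 56; position = 65n/100 = 36.4.
This falls in the class [179, 189): L = 179, F = 31, f = 16, h = 10.
65th percentile ≈ 179 + ((36.4 − 31) / 16) × 10 = 182.3750

182.375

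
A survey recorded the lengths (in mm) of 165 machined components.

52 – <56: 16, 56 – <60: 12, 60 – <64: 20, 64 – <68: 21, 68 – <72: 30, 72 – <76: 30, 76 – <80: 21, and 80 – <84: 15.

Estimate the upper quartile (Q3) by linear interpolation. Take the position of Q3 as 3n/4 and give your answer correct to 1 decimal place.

Cumulative frequencies: 16, 28, 48, 69, 99, 129, 150, 165
n = 165; position = 3n/4 = 123.75.
This falls in the class 72 – <76: L = 72, F = 99, f = 30, h = 4.
Upper quartile ≈ 72 + ((123.75 − 99) / 30) × 4 = 75.3000

75.3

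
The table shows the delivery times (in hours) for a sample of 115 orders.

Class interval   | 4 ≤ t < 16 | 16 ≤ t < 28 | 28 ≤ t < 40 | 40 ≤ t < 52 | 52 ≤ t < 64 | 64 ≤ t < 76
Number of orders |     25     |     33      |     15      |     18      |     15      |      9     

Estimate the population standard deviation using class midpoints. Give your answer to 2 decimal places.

19.10

Midpoints: 10, 22, 34, 46, 58, 70
n = 115, Σfm = 3814, mean = 33.1652
Σfm² = 168460
Σf(m − x̄)² = Σfm² − (Σfm)²/n = 168460 − 3814²/115 = 41967.8609
Population variance = 41967.8609 / 115 = 364.9379
Standard deviation = √364.9379 = 19.1033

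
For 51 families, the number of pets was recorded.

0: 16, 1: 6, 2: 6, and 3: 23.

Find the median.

Cumulative frequencies: 16, 22, 28, 51
n = 51, so the median is the value in position (n+1)/2 = 26.
Position 26 falls at value 2.

2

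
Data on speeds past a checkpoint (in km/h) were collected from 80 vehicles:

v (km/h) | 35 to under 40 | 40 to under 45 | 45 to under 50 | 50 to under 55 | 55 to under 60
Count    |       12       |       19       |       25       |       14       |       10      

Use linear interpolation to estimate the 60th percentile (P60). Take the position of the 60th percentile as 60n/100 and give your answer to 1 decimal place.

48.4

Cumulative frequencies: 12, 31, 56, 70, 80
n = 80; position = 60n/100 = 48.
This falls in the class 45 to under 50: L = 45, F = 31, f = 25, h = 5.
60th percentile ≈ 45 + ((48 − 31) / 25) × 5 = 48.4000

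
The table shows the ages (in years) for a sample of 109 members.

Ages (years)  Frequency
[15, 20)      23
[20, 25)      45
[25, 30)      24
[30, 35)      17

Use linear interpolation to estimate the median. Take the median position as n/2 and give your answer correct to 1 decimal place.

23.5

Cumulative frequencies: 23, 68, 92, 109
n = 109; position = n/2 = 54.5.
This falls in the class [20, 25): L = 20, F = 23, f = 45, h = 5.
Median ≈ 20 + ((54.5 − 23) / 45) × 5 = 23.5000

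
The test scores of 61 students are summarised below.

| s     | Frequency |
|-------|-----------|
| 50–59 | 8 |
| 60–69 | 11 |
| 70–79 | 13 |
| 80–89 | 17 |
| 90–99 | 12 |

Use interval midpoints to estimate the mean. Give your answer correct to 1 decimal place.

76.8

Midpoints: 54.5, 64.5, 74.5, 84.5, 94.5
Σfm = 8×54.5 + 11×64.5 + 13×74.5 + 17×84.5 + 12×94.5 = 4684.5
n = Σf = 61
Mean = 4684.5 / 61 = 76.7951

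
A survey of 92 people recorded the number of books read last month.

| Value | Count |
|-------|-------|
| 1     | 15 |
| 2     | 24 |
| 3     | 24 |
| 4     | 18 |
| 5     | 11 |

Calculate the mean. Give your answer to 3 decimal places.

2.848

Values: 1, 2, 3, 4, 5
Σfx = 15×1 + 24×2 + 24×3 + 18×4 + 11×5 = 262
n = Σf = 92
Mean = 262 / 92 = 2.8478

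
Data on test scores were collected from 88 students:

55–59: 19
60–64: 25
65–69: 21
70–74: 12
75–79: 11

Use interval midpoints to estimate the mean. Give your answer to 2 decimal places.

65.35

Midpoints: 57, 62, 67, 72, 77
Σfm = 19×57 + 25×62 + 21×67 + 12×72 + 11×77 = 5751
n = Σf = 88
Mean = 5751 / 88 = 65.3523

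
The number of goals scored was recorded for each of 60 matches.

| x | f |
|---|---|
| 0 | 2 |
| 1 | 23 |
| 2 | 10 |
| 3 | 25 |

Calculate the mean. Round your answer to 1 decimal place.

Values: 0, 1, 2, 3
Σfx = 2×0 + 23×1 + 10×2 + 25×3 = 118
n = Σf = 60
Mean = 118 / 60 = 1.9667

2.0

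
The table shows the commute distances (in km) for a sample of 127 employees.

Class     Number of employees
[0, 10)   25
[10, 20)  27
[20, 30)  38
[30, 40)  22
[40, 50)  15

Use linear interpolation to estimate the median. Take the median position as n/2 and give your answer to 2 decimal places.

23.03

Cumulative frequencies: 25, 52, 90, 112, 127
n = 127; position = n/2 = 63.5.
This falls in the class [20, 30): L = 20, F = 52, f = 38, h = 10.
Median ≈ 20 + ((63.5 − 52) / 38) × 10 = 23.0263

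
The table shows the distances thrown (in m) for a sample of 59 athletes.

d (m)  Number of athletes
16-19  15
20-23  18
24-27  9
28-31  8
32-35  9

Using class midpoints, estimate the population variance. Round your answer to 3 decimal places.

30.860

Midpoints: 17.5, 21.5, 25.5, 29.5, 33.5
n = 59, Σfm = 1416.5, mean = 24.0085
Σfm² = 35828.75
Σf(m − x̄)² = Σfm² − (Σfm)²/n = 35828.75 − 1416.5²/59 = 1820.7458
Population variance = 1820.7458 / 59 = 30.8601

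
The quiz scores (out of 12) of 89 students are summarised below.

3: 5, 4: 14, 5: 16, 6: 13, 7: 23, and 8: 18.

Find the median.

Cumulative frequencies: 5, 19, 35, 48, 71, 89
n = 89, so the median is the value in position (n+1)/2 = 45.
Position 45 falls at value 6.

6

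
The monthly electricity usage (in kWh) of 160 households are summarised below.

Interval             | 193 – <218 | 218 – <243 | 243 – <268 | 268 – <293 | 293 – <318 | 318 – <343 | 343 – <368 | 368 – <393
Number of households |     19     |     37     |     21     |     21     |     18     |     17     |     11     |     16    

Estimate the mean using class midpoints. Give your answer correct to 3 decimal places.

280.031

Midpoints: 205.5, 230.5, 255.5, 280.5, 305.5, 330.5, 355.5, 380.5
Σfm = 19×205.5 + 37×230.5 + 21×255.5 + 21×280.5 + 18×305.5 + 17×330.5 + 11×355.5 + 16×380.5 = 44805
n = Σf = 160
Mean = 44805 / 160 = 280.0312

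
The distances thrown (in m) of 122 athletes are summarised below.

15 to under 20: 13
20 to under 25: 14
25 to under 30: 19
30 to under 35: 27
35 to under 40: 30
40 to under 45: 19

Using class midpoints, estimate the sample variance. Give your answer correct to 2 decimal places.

Midpoints: 17.5, 22.5, 27.5, 32.5, 37.5, 42.5
n = 122, Σfm = 3875, mean = 31.7623
Σfm² = 130462.5
Σf(m − x̄)² = Σfm² − (Σfm)²/n = 130462.5 − 3875²/122 = 7383.6066
Sample variance = 7383.6066 / 121 = 61.0215

61.02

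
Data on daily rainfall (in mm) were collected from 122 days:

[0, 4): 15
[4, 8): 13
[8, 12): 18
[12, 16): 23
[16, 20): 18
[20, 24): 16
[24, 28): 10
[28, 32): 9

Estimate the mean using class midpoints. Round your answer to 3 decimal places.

Midpoints: 2, 6, 10, 14, 18, 22, 26, 30
Σfm = 15×2 + 13×6 + 18×10 + 23×14 + 18×18 + 16×22 + 10×26 + 9×30 = 1816
n = Σf = 122
Mean = 1816 / 122 = 14.8852

14.885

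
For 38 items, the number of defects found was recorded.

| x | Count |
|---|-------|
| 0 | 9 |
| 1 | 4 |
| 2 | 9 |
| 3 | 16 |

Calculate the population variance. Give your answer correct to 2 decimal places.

1.45

Values: 0, 1, 2, 3
n = 38, Σfx = 70, mean = 1.8421
Σfx² = 184
Σf(x − x̄)² = Σfx² − (Σfx)²/n = 184 − 70²/38 = 55.0526
Population variance = 55.0526 / 38 = 1.4488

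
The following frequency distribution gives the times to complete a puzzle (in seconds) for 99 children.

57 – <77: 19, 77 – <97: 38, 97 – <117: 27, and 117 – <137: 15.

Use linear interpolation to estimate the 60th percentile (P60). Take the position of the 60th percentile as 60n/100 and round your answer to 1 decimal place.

98.8

Cumulative frequencies: 19, 57, 84, 99
n = 99; position = 60n/100 = 59.4.
This falls in the class 97 – <117: L = 97, F = 57, f = 27, h = 20.
60th percentile ≈ 97 + ((59.4 − 57) / 27) × 20 = 98.7778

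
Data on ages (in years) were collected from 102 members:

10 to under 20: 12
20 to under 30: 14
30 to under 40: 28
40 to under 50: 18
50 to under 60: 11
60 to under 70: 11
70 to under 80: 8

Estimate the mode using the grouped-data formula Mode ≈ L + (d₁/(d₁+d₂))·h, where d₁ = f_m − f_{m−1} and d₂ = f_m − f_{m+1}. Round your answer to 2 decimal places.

Modal class: 30 to under 40 (highest frequency 28).
d₁ = 28 − 14 = 14, d₂ = 28 − 18 = 10
Mode ≈ 30 + (14/(14+10)) × 10 = 30 + 5.8333 = 35.8333

35.83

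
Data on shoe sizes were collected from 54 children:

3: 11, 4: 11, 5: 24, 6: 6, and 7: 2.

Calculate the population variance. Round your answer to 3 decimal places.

1.096

Values: 3, 4, 5, 6, 7
n = 54, Σfx = 247, mean = 4.5741
Σfx² = 1189
Σf(x − x̄)² = Σfx² − (Σfx)²/n = 1189 − 247²/54 = 59.2037
Population variance = 59.2037 / 54 = 1.0964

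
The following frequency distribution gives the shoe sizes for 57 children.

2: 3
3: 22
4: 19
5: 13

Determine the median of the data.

4

Cumulative frequencies: 3, 25, 44, 57
n = 57, so the median is the value in position (n+1)/2 = 29.
Position 29 falls at value 4.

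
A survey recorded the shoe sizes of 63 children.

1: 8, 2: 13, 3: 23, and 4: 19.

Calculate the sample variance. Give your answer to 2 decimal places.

Values: 1, 2, 3, 4
n = 63, Σfx = 179, mean = 2.8413
Σfx² = 571
Σf(x − x̄)² = Σfx² − (Σfx)²/n = 571 − 179²/63 = 62.4127
Sample variance = 62.4127 / 62 = 1.0067

1.01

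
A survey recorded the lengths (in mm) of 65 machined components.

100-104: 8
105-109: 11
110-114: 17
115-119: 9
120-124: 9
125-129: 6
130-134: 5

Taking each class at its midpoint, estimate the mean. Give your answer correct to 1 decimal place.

Midpoints: 102, 107, 112, 117, 122, 127, 132
Σfm = 8×102 + 11×107 + 17×112 + 9×117 + 9×122 + 6×127 + 5×132 = 7470
n = Σf = 65
Mean = 7470 / 65 = 114.9231

114.9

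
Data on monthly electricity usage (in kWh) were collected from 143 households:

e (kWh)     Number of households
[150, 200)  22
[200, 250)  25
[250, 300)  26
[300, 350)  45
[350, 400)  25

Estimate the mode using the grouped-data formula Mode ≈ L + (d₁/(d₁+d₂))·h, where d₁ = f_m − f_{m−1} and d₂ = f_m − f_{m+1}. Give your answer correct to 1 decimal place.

Modal class: [300, 350) (highest frequency 45).
d₁ = 45 − 26 = 19, d₂ = 45 − 25 = 20
Mode ≈ 300 + (19/(19+20)) × 50 = 300 + 24.3590 = 324.3590

324.4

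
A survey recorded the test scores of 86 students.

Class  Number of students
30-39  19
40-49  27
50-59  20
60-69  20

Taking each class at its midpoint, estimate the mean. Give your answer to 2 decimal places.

Midpoints: 34.5, 44.5, 54.5, 64.5
Σfm = 19×34.5 + 27×44.5 + 20×54.5 + 20×64.5 = 4237
n = Σf = 86
Mean = 4237 / 86 = 49.2674

49.27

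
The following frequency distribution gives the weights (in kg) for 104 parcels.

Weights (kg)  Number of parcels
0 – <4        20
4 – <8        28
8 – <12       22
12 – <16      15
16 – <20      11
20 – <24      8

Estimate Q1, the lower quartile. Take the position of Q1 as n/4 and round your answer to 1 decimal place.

4.9

Cumulative frequencies: 20, 48, 70, 85, 96, 104
n = 104; position = n/4 = 26.
This falls in the class 4 – <8: L = 4, F = 20, f = 28, h = 4.
Lower quartile ≈ 4 + ((26 − 20) / 28) × 4 = 4.8571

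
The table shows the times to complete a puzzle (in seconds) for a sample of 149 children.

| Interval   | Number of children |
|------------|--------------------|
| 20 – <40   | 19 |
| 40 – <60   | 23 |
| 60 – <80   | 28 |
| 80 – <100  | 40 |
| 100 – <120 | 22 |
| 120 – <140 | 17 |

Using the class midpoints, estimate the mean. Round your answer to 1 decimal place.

79.9

Midpoints: 30, 50, 70, 90, 110, 130
Σfm = 19×30 + 23×50 + 28×70 + 40×90 + 22×110 + 17×130 = 11910
n = Σf = 149
Mean = 11910 / 149 = 79.9329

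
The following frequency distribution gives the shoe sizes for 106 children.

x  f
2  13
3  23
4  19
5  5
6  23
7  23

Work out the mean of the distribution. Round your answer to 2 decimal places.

4.67

Values: 2, 3, 4, 5, 6, 7
Σfx = 13×2 + 23×3 + 19×4 + 5×5 + 23×6 + 23×7 = 495
n = Σf = 106
Mean = 495 / 106 = 4.6698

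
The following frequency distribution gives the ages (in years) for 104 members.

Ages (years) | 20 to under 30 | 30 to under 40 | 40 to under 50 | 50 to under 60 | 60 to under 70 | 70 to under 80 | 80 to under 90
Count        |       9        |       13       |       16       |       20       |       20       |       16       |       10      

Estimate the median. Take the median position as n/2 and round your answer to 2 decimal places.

57.00

Cumulative frequencies: 9, 22, 38, 58, 78, 94, 104
n = 104; position = n/2 = 52.
This falls in the class 50 to under 60: L = 50, F = 38, f = 20, h = 10.
Median ≈ 50 + ((52 − 38) / 20) × 10 = 57.0000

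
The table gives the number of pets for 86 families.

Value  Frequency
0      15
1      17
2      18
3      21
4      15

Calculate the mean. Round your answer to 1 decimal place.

2.0

Values: 0, 1, 2, 3, 4
Σfx = 15×0 + 17×1 + 18×2 + 21×3 + 15×4 = 176
n = Σf = 86
Mean = 176 / 86 = 2.0465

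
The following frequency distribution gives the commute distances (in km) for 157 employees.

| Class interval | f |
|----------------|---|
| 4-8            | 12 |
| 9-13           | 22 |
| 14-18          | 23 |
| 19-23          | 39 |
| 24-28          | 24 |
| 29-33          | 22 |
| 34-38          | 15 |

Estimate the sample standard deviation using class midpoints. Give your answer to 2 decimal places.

Midpoints: 6, 11, 16, 21, 26, 31, 36
n = 157, Σfm = 3347, mean = 21.3185
Σfm² = 82987
Σf(m − x̄)² = Σfm² − (Σfm)²/n = 82987 − 3347²/157 = 11634.0764
Sample variance = 11634.0764 / 156 = 74.5774
Standard deviation = √74.5774 = 8.6358

8.64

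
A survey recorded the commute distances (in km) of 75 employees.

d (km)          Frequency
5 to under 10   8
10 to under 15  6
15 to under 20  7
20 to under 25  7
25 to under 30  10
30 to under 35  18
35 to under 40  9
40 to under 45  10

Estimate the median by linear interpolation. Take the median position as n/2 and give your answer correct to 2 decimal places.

29.75

Cumulative frequencies: 8, 14, 21, 28, 38, 56, 65, 75
n = 75; position = n/2 = 37.5.
This falls in the class 25 to under 30: L = 25, F = 28, f = 10, h = 5.
Median ≈ 25 + ((37.5 − 28) / 10) × 5 = 29.7500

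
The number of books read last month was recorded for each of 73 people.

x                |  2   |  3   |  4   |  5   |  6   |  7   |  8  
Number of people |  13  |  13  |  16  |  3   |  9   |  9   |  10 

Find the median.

4

Cumulative frequencies: 13, 26, 42, 45, 54, 63, 73
n = 73, so the median is the value in position (n+1)/2 = 37.
Position 37 falls at value 4.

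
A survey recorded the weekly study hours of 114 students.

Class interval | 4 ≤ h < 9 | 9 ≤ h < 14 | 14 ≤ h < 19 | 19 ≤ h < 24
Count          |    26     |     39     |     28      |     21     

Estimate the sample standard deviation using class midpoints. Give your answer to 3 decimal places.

Midpoints: 6.5, 11.5, 16.5, 21.5
n = 114, Σfm = 1531, mean = 13.4298
Σfm² = 23586.5
Σf(m − x̄)² = Σfm² − (Σfm)²/n = 23586.5 − 1531²/114 = 3025.4386
Sample variance = 3025.4386 / 113 = 26.7738
Standard deviation = √26.7738 = 5.1743

5.174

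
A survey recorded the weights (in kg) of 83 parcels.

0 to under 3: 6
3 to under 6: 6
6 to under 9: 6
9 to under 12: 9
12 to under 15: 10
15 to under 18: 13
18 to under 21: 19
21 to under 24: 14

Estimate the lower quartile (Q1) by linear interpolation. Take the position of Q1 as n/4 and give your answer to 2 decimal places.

9.92

Cumulative frequencies: 6, 12, 18, 27, 37, 50, 69, 83
n = 83; position = n/4 = 20.75.
This falls in the class 9 to under 12: L = 9, F = 18, f = 9, h = 3.
Lower quartile ≈ 9 + ((20.75 − 18) / 9) × 3 = 9.9167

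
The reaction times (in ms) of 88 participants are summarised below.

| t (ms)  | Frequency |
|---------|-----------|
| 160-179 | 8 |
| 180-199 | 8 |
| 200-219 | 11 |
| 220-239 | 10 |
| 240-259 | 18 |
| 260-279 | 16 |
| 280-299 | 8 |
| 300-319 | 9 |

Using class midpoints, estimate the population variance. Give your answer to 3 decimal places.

Midpoints: 169.5, 189.5, 209.5, 229.5, 249.5, 269.5, 289.5, 309.5
n = 88, Σfm = 21376, mean = 242.9091
Σfm² = 5341802
Σf(m − x̄)² = Σfm² − (Σfm)²/n = 5341802 − 21376²/88 = 149377.2727
Population variance = 149377.2727 / 88 = 1697.4690

1697.469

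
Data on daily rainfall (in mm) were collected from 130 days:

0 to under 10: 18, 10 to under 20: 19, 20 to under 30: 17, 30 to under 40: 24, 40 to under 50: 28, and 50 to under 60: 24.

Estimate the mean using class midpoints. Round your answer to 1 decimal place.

Midpoints: 5, 15, 25, 35, 45, 55
Σfm = 18×5 + 19×15 + 17×25 + 24×35 + 28×45 + 24×55 = 4220
n = Σf = 130
Mean = 4220 / 130 = 32.4615

32.5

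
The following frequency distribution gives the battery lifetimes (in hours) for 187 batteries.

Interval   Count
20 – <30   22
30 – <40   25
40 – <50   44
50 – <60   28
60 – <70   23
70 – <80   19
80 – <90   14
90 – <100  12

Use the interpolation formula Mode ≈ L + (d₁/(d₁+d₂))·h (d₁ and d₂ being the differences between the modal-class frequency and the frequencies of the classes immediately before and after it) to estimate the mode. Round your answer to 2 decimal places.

45.43

Modal class: 40 – <50 (highest frequency 44).
d₁ = 44 − 25 = 19, d₂ = 44 − 28 = 16
Mode ≈ 40 + (19/(19+16)) × 10 = 40 + 5.4286 = 45.4286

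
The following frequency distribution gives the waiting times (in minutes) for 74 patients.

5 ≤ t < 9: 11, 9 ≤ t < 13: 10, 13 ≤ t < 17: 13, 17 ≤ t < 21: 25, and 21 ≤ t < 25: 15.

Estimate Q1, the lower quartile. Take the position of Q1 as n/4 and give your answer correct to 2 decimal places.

12.00

Cumulative frequencies: 11, 21, 34, 59, 74
n = 74; position = n/4 = 18.5.
This falls in the class 9 ≤ t < 13: L = 9, F = 11, f = 10, h = 4.
Lower quartile ≈ 9 + ((18.5 − 11) / 10) × 4 = 12.0000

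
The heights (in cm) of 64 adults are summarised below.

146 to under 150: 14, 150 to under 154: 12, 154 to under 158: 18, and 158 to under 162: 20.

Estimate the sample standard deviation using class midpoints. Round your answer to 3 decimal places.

4.557

Midpoints: 148, 152, 156, 160
n = 64, Σfm = 9904, mean = 154.7500
Σfm² = 1533952
Σf(m − x̄)² = Σfm² − (Σfm)²/n = 1533952 − 9904²/64 = 1308.0000
Sample variance = 1308.0000 / 63 = 20.7619
Standard deviation = √20.7619 = 4.5565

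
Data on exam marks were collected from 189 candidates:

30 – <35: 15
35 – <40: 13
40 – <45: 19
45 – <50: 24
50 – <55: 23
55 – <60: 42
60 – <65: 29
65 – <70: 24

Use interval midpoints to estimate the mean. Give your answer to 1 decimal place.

Midpoints: 32.5, 37.5, 42.5, 47.5, 52.5, 57.5, 62.5, 67.5
Σfm = 15×32.5 + 13×37.5 + 19×42.5 + 24×47.5 + 23×52.5 + 42×57.5 + 29×62.5 + 24×67.5 = 9977.5
n = Σf = 189
Mean = 9977.5 / 189 = 52.7910

52.8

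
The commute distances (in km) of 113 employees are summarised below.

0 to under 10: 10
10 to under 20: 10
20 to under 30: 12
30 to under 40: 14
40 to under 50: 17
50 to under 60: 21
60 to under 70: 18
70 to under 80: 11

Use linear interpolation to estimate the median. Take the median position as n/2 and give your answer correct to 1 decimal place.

Cumulative frequencies: 10, 20, 32, 46, 63, 84, 102, 113
n = 113; position = n/2 = 56.5.
This falls in the class 40 to under 50: L = 40, F = 46, f = 17, h = 10.
Median ≈ 40 + ((56.5 − 46) / 17) × 10 = 46.1765

46.2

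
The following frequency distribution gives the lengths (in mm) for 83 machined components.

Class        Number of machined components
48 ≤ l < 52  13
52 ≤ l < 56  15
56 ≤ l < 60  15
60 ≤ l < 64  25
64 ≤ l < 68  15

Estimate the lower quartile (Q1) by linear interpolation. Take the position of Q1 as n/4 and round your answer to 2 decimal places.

54.07

Cumulative frequencies: 13, 28, 43, 68, 83
n = 83; position = n/4 = 20.75.
This falls in the class 52 ≤ l < 56: L = 52, F = 13, f = 15, h = 4.
Lower quartile ≈ 52 + ((20.75 − 13) / 15) × 4 = 54.0667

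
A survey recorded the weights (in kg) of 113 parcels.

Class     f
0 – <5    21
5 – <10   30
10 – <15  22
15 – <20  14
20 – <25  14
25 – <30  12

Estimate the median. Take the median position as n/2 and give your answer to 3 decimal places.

11.250

Cumulative frequencies: 21, 51, 73, 87, 101, 113
n = 113; position = n/2 = 56.5.
This falls in the class 10 – <15: L = 10, F = 51, f = 22, h = 5.
Median ≈ 10 + ((56.5 − 51) / 22) × 5 = 11.2500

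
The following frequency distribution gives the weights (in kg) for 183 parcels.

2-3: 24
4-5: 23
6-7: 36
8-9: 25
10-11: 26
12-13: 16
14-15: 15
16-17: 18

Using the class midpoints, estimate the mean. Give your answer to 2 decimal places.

Midpoints: 2.5, 4.5, 6.5, 8.5, 10.5, 12.5, 14.5, 16.5
Σfm = 24×2.5 + 23×4.5 + 36×6.5 + 25×8.5 + 26×10.5 + 16×12.5 + 15×14.5 + 18×16.5 = 1597.5
n = Σf = 183
Mean = 1597.5 / 183 = 8.7295

8.73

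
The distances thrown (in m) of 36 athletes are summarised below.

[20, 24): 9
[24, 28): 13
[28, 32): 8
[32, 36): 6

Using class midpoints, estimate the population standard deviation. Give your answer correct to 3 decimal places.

4.090

Midpoints: 22, 26, 30, 34
n = 36, Σfm = 980, mean = 27.2222
Σfm² = 27280
Σf(m − x̄)² = Σfm² − (Σfm)²/n = 27280 − 980²/36 = 602.2222
Population variance = 602.2222 / 36 = 16.7284
Standard deviation = √16.7284 = 4.0900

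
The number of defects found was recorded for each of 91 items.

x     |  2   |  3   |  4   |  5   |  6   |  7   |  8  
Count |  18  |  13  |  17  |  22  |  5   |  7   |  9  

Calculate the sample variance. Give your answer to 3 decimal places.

3.516

Values: 2, 3, 4, 5, 6, 7, 8
n = 91, Σfx = 404, mean = 4.4396
Σfx² = 2110
Σf(x − x̄)² = Σfx² − (Σfx)²/n = 2110 − 404²/91 = 316.4176
Sample variance = 316.4176 / 90 = 3.5158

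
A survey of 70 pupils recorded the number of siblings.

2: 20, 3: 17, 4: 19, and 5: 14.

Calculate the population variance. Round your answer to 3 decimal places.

1.208

Values: 2, 3, 4, 5
n = 70, Σfx = 237, mean = 3.3857
Σfx² = 887
Σf(x − x̄)² = Σfx² − (Σfx)²/n = 887 − 237²/70 = 84.5857
Population variance = 84.5857 / 70 = 1.2084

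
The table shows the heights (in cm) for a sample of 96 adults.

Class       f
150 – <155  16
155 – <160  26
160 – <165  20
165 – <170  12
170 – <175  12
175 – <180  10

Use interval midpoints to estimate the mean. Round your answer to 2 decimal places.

Midpoints: 152.5, 157.5, 162.5, 167.5, 172.5, 177.5
Σfm = 16×152.5 + 26×157.5 + 20×162.5 + 12×167.5 + 12×172.5 + 10×177.5 = 15640
n = Σf = 96
Mean = 15640 / 96 = 162.9167

162.92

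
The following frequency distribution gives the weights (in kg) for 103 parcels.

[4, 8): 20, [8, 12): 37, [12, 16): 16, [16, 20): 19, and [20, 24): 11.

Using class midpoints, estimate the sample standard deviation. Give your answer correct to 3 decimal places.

5.125

Midpoints: 6, 10, 14, 18, 22
n = 103, Σfm = 1298, mean = 12.6019
Σfm² = 19036
Σf(m − x̄)² = Σfm² − (Σfm)²/n = 19036 − 1298²/103 = 2678.6796
Sample variance = 2678.6796 / 102 = 26.2616
Standard deviation = √26.2616 = 5.1246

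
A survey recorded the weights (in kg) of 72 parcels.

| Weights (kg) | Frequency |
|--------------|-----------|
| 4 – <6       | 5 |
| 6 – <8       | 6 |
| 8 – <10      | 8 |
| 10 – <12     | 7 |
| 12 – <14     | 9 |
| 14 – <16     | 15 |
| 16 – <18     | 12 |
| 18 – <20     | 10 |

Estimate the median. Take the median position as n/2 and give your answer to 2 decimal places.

Cumulative frequencies: 5, 11, 19, 26, 35, 50, 62, 72
n = 72; position = n/2 = 36.
This falls in the class 14 – <16: L = 14, F = 35, f = 15, h = 2.
Median ≈ 14 + ((36 − 35) / 15) × 2 = 14.1333

14.13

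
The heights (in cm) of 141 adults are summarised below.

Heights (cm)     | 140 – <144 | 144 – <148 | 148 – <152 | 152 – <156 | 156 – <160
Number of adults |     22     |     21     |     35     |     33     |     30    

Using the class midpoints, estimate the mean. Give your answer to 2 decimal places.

150.79

Midpoints: 142, 146, 150, 154, 158
Σfm = 22×142 + 21×146 + 35×150 + 33×154 + 30×158 = 21262
n = Σf = 141
Mean = 21262 / 141 = 150.7943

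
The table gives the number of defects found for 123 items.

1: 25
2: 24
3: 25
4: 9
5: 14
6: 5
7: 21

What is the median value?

3

Cumulative frequencies: 25, 49, 74, 83, 97, 102, 123
n = 123, so the median is the value in position (n+1)/2 = 62.
Position 62 falls at value 3.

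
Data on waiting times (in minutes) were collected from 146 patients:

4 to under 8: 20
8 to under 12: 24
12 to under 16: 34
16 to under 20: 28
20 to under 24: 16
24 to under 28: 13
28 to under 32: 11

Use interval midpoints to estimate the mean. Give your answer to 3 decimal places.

Midpoints: 6, 10, 14, 18, 22, 26, 30
Σfm = 20×6 + 24×10 + 34×14 + 28×18 + 16×22 + 13×26 + 11×30 = 2360
n = Σf = 146
Mean = 2360 / 146 = 16.1644

16.164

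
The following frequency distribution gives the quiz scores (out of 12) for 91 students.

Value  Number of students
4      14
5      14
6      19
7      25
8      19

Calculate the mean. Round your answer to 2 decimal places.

Values: 4, 5, 6, 7, 8
Σfx = 14×4 + 14×5 + 19×6 + 25×7 + 19×8 = 567
n = Σf = 91
Mean = 567 / 91 = 6.2308

6.23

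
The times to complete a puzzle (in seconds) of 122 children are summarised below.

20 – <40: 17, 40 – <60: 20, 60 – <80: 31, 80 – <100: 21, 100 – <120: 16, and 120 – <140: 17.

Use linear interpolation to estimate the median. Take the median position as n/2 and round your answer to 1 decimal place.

75.5

Cumulative frequencies: 17, 37, 68, 89, 105, 122
n = 122; position = n/2 = 61.
This falls in the class 60 – <80: L = 60, F = 37, f = 31, h = 20.
Median ≈ 60 + ((61 − 37) / 31) × 20 = 75.4839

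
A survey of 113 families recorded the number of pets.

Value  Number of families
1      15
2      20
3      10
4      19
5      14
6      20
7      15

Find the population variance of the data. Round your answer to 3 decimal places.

Values: 1, 2, 3, 4, 5, 6, 7
n = 113, Σfx = 456, mean = 4.0354
Σfx² = 2294
Σf(x − x̄)² = Σfx² − (Σfx)²/n = 2294 − 456²/113 = 453.8584
Population variance = 453.8584 / 113 = 4.0164

4.016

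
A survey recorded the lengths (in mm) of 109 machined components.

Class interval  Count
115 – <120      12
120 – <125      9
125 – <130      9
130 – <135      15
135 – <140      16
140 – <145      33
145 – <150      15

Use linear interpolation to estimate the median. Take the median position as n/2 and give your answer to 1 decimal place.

138.0

Cumulative frequencies: 12, 21, 30, 45, 61, 94, 109
n = 109; position = n/2 = 54.5.
This falls in the class 135 – <140: L = 135, F = 45, f = 16, h = 5.
Median ≈ 135 + ((54.5 − 45) / 16) × 5 = 137.9688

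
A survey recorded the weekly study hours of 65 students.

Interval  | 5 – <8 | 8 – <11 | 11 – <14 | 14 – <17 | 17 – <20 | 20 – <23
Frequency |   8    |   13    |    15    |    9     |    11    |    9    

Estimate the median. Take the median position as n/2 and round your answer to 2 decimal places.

13.30

Cumulative frequencies: 8, 21, 36, 45, 56, 65
n = 65; position = n/2 = 32.5.
This falls in the class 11 – <14: L = 11, F = 21, f = 15, h = 3.
Median ≈ 11 + ((32.5 − 21) / 15) × 3 = 13.3000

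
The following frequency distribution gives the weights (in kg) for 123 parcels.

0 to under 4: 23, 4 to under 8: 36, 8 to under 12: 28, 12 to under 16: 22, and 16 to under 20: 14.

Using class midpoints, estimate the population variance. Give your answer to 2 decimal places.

25.71

Midpoints: 2, 6, 10, 14, 18
n = 123, Σfm = 1102, mean = 8.9593
Σfm² = 13036
Σf(m − x̄)² = Σfm² − (Σfm)²/n = 13036 − 1102²/123 = 3162.7967
Population variance = 3162.7967 / 123 = 25.7138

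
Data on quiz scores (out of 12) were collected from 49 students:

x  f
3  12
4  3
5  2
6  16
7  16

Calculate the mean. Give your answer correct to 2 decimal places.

Values: 3, 4, 5, 6, 7
Σfx = 12×3 + 3×4 + 2×5 + 16×6 + 16×7 = 266
n = Σf = 49
Mean = 266 / 49 = 5.4286

5.43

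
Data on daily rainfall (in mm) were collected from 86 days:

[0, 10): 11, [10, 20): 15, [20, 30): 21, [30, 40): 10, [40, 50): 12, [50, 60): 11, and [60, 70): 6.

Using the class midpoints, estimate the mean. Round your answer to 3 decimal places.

Midpoints: 5, 15, 25, 35, 45, 55, 65
Σfm = 11×5 + 15×15 + 21×25 + 10×35 + 12×45 + 11×55 + 6×65 = 2690
n = Σf = 86
Mean = 2690 / 86 = 31.2791

31.279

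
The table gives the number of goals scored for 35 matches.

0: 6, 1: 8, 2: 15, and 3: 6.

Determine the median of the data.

Cumulative frequencies: 6, 14, 29, 35
n = 35, so the median is the value in position (n+1)/2 = 18.
Position 18 falls at value 2.

2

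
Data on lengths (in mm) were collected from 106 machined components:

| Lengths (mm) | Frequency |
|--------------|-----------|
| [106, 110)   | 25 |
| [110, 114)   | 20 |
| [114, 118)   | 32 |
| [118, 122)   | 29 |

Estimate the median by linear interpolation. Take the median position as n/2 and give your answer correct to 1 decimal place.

Cumulative frequencies: 25, 45, 77, 106
n = 106; position = n/2 = 53.
This falls in the class [114, 118): L = 114, F = 45, f = 32, h = 4.
Median ≈ 114 + ((53 − 45) / 32) × 4 = 115.0000

115.0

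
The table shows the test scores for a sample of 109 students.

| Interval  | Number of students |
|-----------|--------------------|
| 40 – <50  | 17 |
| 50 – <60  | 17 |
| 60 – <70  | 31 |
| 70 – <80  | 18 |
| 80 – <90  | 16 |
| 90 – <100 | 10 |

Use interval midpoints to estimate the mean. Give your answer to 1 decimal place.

Midpoints: 45, 55, 65, 75, 85, 95
Σfm = 17×45 + 17×55 + 31×65 + 18×75 + 16×85 + 10×95 = 7375
n = Σf = 109
Mean = 7375 / 109 = 67.6606

67.7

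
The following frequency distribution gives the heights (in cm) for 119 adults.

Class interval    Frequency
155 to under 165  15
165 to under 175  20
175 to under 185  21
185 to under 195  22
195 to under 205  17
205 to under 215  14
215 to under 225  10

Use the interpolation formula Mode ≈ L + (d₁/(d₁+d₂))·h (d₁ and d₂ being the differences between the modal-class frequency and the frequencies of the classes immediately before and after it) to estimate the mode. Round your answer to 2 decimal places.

186.67

Modal class: 185 to under 195 (highest frequency 22).
d₁ = 22 − 21 = 1, d₂ = 22 − 17 = 5
Mode ≈ 185 + (1/(1+5)) × 10 = 185 + 1.6667 = 186.6667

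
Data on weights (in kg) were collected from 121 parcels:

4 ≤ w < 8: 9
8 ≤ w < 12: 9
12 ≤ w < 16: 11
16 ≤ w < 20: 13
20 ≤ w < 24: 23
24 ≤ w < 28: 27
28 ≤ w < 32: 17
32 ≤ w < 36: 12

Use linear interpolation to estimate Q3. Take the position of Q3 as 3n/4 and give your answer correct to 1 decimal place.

Cumulative frequencies: 9, 18, 29, 42, 65, 92, 109, 121
n = 121; position = 3n/4 = 90.75.
This falls in the class 24 ≤ w < 28: L = 24, F = 65, f = 27, h = 4.
Upper quartile ≈ 24 + ((90.75 − 65) / 27) × 4 = 27.8148

27.8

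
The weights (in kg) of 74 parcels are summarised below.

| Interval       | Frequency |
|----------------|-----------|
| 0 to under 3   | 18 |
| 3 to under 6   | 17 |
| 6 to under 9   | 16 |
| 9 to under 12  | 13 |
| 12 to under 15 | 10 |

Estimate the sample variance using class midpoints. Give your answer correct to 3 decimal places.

Midpoints: 1.5, 4.5, 7.5, 10.5, 13.5
n = 74, Σfm = 495, mean = 6.6892
Σfm² = 4540.5
Σf(m − x̄)² = Σfm² − (Σfm)²/n = 4540.5 − 495²/74 = 1229.3514
Sample variance = 1229.3514 / 73 = 16.8404

16.840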